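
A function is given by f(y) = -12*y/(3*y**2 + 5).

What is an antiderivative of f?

An antiderivative is F(y) = -2*log(3*y**2 + 5).

f matches the chain-rule pattern g'(h)*h' with inner function h(y) = 3*y**2 + 5; substituting u = h(y) collapses the integral.
Check: d/dy[-2*log(3*y**2 + 5)] = -12*y/(3*y**2 + 5) = f(y).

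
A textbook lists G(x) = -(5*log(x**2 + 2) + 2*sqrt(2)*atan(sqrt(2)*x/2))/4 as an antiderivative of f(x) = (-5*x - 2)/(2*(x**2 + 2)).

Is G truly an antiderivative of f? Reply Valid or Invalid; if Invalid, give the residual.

d/dx[G] = (-5*x - 2)/(2*x**2 + 4)
This equals f(x) exactly, so the claim holds.

Valid - differentiating G returns exactly f.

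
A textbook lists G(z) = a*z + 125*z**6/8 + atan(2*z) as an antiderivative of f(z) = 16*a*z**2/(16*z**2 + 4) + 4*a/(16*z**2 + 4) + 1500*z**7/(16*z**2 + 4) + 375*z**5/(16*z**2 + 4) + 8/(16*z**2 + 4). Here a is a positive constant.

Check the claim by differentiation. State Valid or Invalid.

d/dz[G] = (16*a*z**2 + 4*a + 1500*z**7 + 375*z**5 + 8)/(16*z**2 + 4)
This equals f(z) exactly, so the claim holds.

Valid. The derivative of G reproduces f.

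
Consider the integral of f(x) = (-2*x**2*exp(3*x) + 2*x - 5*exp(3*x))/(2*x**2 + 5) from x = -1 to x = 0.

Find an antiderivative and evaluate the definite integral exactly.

Antiderivative: F(x) = -exp(3*x)/3 + log(x**2 + 5/2)/2; value = -log(7/2)/2 - 1/3 + exp(-3)/3 + log(5/2)/2

A first test for any F(x): its x-derivative must equal f(x) identically.
F(x) = -exp(3*x)/3 + log(x**2 + 5/2)/2 is an antiderivative of f.
Check: d/dx[-exp(3*x)/3 + log(x**2 + 5/2)/2] = (-2*x**2*exp(3*x) + 2*x - 5*exp(3*x))/(2*x**2 + 5) = f(x).
F(0) = -1/3 + log(5/2)/2; F(-1) = -exp(-3)/3 + log(7/2)/2.
Integral = F(0) - F(-1) = -log(7/2)/2 - 1/3 + exp(-3)/3 + log(5/2)/2.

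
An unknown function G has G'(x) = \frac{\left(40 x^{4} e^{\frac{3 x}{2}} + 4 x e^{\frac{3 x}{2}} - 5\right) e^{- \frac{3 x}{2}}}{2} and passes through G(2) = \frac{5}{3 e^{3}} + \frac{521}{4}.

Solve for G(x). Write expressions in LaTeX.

For G(x) to be correct, d/dx[G] must agree with the stated G'(x) identically.
A general antiderivative is 4 x^{5} + x^{2} - \frac{3}{4} + \frac{5 e^{- \frac{3 x}{2}}}{3} + C.
The condition gives C = \frac{5}{3 e^{3}} + \frac{521}{4} - (\frac{5}{3 e^{3}} + \frac{525}{4}) = -1.
So G(x) = \frac{\left(48 x^{5} e^{\frac{3 x}{2}} + 12 x^{2} e^{\frac{3 x}{2}} - 21 e^{\frac{3 x}{2}} + 20\right) e^{- \frac{3 x}{2}}}{12}.
Check: d/dx[\frac{\left(48 x^{5} e^{\frac{3 x}{2}} + 12 x^{2} e^{\frac{3 x}{2}} - 21 e^{\frac{3 x}{2}} + 20\right) e^{- \frac{3 x}{2}}}{12}] = \frac{\left(40 x^{4} e^{\frac{3 x}{2}} + 4 x e^{\frac{3 x}{2}} - 5\right) e^{- \frac{3 x}{2}}}{2} = G'(x).

G(x) = \frac{\left(48 x^{5} e^{\frac{3 x}{2}} + 12 x^{2} e^{\frac{3 x}{2}} - 21 e^{\frac{3 x}{2}} + 20\right) e^{- \frac{3 x}{2}}}{12}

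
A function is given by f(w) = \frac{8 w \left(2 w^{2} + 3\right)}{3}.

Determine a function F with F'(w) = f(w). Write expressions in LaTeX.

The substitution u = - 2 w^{2} - 3 works: f is exactly (dF/du)*(du/dw) for that inner function.
Check: d/dw[\frac{\left(2 w^{2} + 3\right)^{2}}{3}] = \frac{16 w^{3}}{3} + 8 w, which equals f(w).

An antiderivative is F(w) = \frac{\left(2 w^{2} + 3\right)^{2}}{3}.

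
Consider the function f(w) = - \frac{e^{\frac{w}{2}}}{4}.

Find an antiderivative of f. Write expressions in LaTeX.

Check any antiderivative F(w) by computing F'(w) and comparing it with f(w).
Check: d/dw[- \frac{e^{\frac{w}{2}}}{2}] = - \frac{e^{\frac{w}{2}}}{4} = f(w).

An antiderivative is F(w) = - \frac{e^{\frac{w}{2}}}{2}.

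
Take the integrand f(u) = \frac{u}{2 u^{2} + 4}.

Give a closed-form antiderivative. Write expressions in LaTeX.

The substitution w = u^{2} + 2 works: f is exactly (dF/dw)*(dw/du) for that inner function.
Check: d/du[\frac{\log{\left(u^{2} + 2 \right)}}{4}] = \frac{u}{2 u^{2} + 4} = f(u).

An antiderivative is F(u) = \frac{\log{\left(u^{2} + 2 \right)}}{4}.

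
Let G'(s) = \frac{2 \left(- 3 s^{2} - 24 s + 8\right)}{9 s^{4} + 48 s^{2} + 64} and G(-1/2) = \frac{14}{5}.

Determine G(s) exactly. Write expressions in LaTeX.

G(s) = \frac{2 \left(3 s^{2} + s + 12\right)}{3 s^{2} + 8}

G'(s) has the shape u'v + uv' for u = \frac{1}{\frac{3 s^{2}}{2} + 4} and v = s + 4 — it is the derivative of the product u*v.
A general antiderivative is \frac{s + 4}{\frac{3 s^{2}}{2} + 4} + C.
The condition gives C = \frac{14}{5} - (\frac{4}{5}) = 2.
So G(s) = \frac{2 \left(3 s^{2} + s + 12\right)}{3 s^{2} + 8}.
Check: d/ds[\frac{2 \left(3 s^{2} + s + 12\right)}{3 s^{2} + 8}] = \frac{- 6 s^{2} - 48 s + 16}{9 s^{4} + 48 s^{2} + 64}, which equals G'(s).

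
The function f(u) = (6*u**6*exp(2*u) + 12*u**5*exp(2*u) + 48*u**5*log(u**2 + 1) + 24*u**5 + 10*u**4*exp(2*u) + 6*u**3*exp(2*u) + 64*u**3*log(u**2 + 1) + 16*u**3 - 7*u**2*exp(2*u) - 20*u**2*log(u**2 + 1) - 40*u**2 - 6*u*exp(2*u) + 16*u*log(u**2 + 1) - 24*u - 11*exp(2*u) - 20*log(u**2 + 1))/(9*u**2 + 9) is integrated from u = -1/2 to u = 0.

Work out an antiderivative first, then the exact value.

Antiderivative: F(u) = (exp(2*u) + 4*log(u**2 + 1))*(3*u**4 + 2*u**2 - 5*u - 3)/9; value = -1/3 - log(5/4)/12 - exp(-1)/48

Recognize the product-rule pattern: f = v'r + vr' with v = exp(2*u)/3 + 4*log(u**2 + 1)/3, r = u**4 + 2*u**2/3 - 5*u/3 - 1, so integration by parts undoes it.
F(u) = (exp(2*u) + 4*log(u**2 + 1))*(3*u**4 + 2*u**2 - 5*u - 3)/9 is an antiderivative of f.
Check: d/du[(exp(2*u) + 4*log(u**2 + 1))*(3*u**4 + 2*u**2 - 5*u - 3)/9] = (6*u**6*exp(2*u) + 12*u**5*exp(2*u) + 48*u**5*log(u**2 + 1) + 24*u**5 + 10*u**4*exp(2*u) + 6*u**3*exp(2*u) + 64*u**3*log(u**2 + 1) + 16*u**3 - 7*u**2*exp(2*u) - 20*u**2*log(u**2 + 1) - 40*u**2 - 6*u*exp(2*u) + 16*u*log(u**2 + 1) - 24*u - 11*exp(2*u) - 20*log(u**2 + 1))/(9*u**2 + 9) = f(u).
F(0) = -1/3; F(-1/2) = exp(-1)/48 + log(5/4)/12.
Integral = F(0) - F(-1/2) = -1/3 - log(5/4)/12 - exp(-1)/48.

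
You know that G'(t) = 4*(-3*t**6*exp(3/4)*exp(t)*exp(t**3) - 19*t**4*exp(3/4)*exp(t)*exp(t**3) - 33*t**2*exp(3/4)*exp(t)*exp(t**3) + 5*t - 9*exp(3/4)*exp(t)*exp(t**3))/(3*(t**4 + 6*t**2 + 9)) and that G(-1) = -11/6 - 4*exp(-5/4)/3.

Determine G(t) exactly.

Since d/dt undoes antidifferentiation here, G(t) must give back the stated G'(t).
A general antiderivative is -4*exp(t**3 + t + 3/4)/3 - 5/(3*(t**2/2 + 3/2)) + C.
The condition gives C = -11/6 - 4*exp(-5/4)/3 - (-5/6 - 4*exp(-5/4)/3) = -1.
So G(t) = (-3*t**2 - 4*(t**2 + 3)*exp(t**3 + t + 3/4) - 19)/(3*(t**2 + 3)).
Check: d/dt[(-3*t**2 - 4*(t**2 + 3)*exp(t**3 + t + 3/4) - 19)/(3*(t**2 + 3))] = (-12*t**6*exp(3/4)*exp(t)*exp(t**3) - 76*t**4*exp(3/4)*exp(t)*exp(t**3) - 132*t**2*exp(3/4)*exp(t)*exp(t**3) + 20*t - 36*exp(3/4)*exp(t)*exp(t**3))/(3*t**4 + 18*t**2 + 27), which equals G'(t).

G(t) = (-3*t**2 - 4*(t**2 + 3)*exp(t**3 + t + 3/4) - 19)/(3*(t**2 + 3))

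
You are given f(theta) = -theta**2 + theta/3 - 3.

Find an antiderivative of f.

An antiderivative is F(theta) = -theta**3/3 + theta**2/6 - 3*theta.

The integrand splits into summands that can be handled one at a time.
Check: d/dtheta[-theta**3/3 + theta**2/6 - 3*theta] = -theta**2 + theta/3 - 3 = f(theta).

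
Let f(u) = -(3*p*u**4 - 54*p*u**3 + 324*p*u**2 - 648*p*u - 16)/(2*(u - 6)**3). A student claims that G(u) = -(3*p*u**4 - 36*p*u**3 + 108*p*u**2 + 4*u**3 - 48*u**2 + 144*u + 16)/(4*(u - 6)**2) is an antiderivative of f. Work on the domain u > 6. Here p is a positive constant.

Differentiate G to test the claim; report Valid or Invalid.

d/du[G] = (-3*p*u**4 + 54*p*u**3 - 324*p*u**2 + 648*p*u - 2*u**3 + 36*u**2 - 216*u + 448)/(2*u**3 - 36*u**2 + 216*u - 432)
d/du[G] - f(u) = -1 != 0.

Invalid: d/du[G] - f = -1, which is not 0.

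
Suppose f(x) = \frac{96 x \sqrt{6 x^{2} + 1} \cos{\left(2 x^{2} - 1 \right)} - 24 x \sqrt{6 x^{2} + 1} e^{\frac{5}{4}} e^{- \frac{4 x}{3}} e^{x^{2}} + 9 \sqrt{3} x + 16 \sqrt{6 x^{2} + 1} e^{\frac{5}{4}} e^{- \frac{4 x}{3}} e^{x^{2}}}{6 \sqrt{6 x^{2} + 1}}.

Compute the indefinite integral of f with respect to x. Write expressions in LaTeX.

F(x) = \frac{3 \sqrt{2 x^{2} + \frac{1}{3}}}{4} + 4 \sin{\left(2 x^{2} - 1 \right)} - 2 e^{\frac{5}{4}} e^{- \frac{4 x}{3}} e^{x^{2}} + C

Differentiate the proposed F(x) back; it has to land on f(x) exactly.
Check: d/dx[\frac{3 \sqrt{2 x^{2} + \frac{1}{3}}}{4} + 4 \sin{\left(2 x^{2} - 1 \right)} - 2 e^{\frac{5}{4}} e^{- \frac{4 x}{3}} e^{x^{2}}] = \frac{\left(96 x \sqrt{6 x^{2} + 1} e^{\frac{4 x}{3}} \cos{\left(2 x^{2} - 1 \right)} - 24 x \sqrt{6 x^{2} + 1} e^{\frac{5}{4}} e^{x^{2}} + 9 \sqrt{3} x e^{\frac{4 x}{3}} + 16 \sqrt{6 x^{2} + 1} e^{\frac{5}{4}} e^{x^{2}}\right) e^{- \frac{4 x}{3}}}{6 \sqrt{6 x^{2} + 1}}, which equals f(x).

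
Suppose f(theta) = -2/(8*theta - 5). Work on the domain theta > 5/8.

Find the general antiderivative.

Check any antiderivative F(theta) by computing F'(theta) and comparing it with f(theta).
Check: d/dtheta[-log(4*theta - 5/2)/4] = -2/(8*theta - 5) = f(theta).

F(theta) = -log(4*theta - 5/2)/4 + C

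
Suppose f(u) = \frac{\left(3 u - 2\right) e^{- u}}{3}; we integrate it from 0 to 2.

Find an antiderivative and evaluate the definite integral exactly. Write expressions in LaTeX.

Antiderivative: F(u) = - u e^{- u} - \frac{e^{- u}}{3}; value = \frac{1}{3} - \frac{7}{3 e^{2}}

Recognize the product-rule pattern: f = v'r + vr' with v = - u - \frac{1}{3}, r = e^{- u}, so integration by parts undoes it.
F(u) = - u e^{- u} - \frac{e^{- u}}{3} is an antiderivative of f.
Check: d/du[- u e^{- u} - \frac{e^{- u}}{3}] = \frac{\left(3 u - 2\right) e^{- u}}{3} = f(u).
F(2) = - \frac{7}{3 e^{2}}; F(0) = - \frac{1}{3}.
Integral = F(2) - F(0) = \frac{1}{3} - \frac{7}{3 e^{2}}.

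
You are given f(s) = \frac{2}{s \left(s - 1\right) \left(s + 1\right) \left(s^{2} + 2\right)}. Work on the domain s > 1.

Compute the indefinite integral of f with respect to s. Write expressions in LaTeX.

The denominator factors as s \left(s - 1\right) \left(s + 1\right) \left(s^{2} + 2\right); partial fractions split f into directly integrable pieces: \frac{s}{3 \left(s^{2} + 2\right)} + \frac{1}{3 \left(s + 1\right)} + \frac{1}{3 \left(s - 1\right)} - \frac{1}{s}.
Check: d/ds[\frac{- 6 \log{\left(s \right)} + 2 \log{\left(s^{2} - 1 \right)} + \log{\left(s^{2} + 2 \right)}}{6}] = \frac{2}{s^{5} + s^{3} - 2 s}, which equals f(s).

F(s) = \frac{- 6 \log{\left(s \right)} + 2 \log{\left(s^{2} - 1 \right)} + \log{\left(s^{2} + 2 \right)}}{6} + C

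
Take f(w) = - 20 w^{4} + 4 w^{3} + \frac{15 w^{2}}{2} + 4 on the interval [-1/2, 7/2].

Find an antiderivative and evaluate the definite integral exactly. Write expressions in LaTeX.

Integrate term by term and add the pieces.
F(w) = - \frac{24 w^{5} - 6 w^{4} - 15 w^{3} - 24 w - 4}{6} is an antiderivative of f.
Check: d/dw[- \frac{24 w^{5} - 6 w^{4} - 15 w^{3} - 24 w - 4}{6}] = - 20 w^{4} + 4 w^{3} + \frac{15 w^{2}}{2} + 4 = f(w).
F(7/2) = - \frac{43895}{24}; F(-1/2) = - \frac{35}{24}.
Integral = F(7/2) - F(-1/2) = - \frac{3655}{2}.

Antiderivative: F(w) = - \frac{24 w^{5} - 6 w^{4} - 15 w^{3} - 24 w - 4}{6}; value = - \frac{3655}{2}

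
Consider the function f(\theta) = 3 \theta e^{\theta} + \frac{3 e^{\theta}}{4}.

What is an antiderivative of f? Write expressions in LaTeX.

An antiderivative is F(\theta) = \frac{3 \left(4 \theta - 3\right) e^{\theta}}{4}.

Recognize the product-rule pattern: f = u'v + uv' with u = 3 \theta - \frac{9}{4}, v = e^{\theta}, so integration by parts undoes it.
Check: d/d\theta[\frac{3 \left(4 \theta - 3\right) e^{\theta}}{4}] = 3 \theta e^{\theta} + \frac{3 e^{\theta}}{4} = f(\theta).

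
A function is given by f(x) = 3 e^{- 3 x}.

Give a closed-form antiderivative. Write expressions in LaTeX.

An antiderivative is F(x) = - e^{- 3 x}.

A first test for any F(x): its x-derivative must equal f(x) identically.
Check: d/dx[- e^{- 3 x}] = 3 e^{- 3 x} = f(x).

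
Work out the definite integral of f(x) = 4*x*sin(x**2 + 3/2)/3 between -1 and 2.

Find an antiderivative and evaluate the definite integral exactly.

Antiderivative: F(x) = -2*cos(x**2 + 3/2)/3; value = 2*cos(5/2)/3 - 2*cos(11/2)/3

f matches the chain-rule pattern g'(h)*h' with inner function h(x) = x**2 + 3/2; substituting u = h(x) collapses the integral.
F(x) = -2*cos(x**2 + 3/2)/3 is an antiderivative of f.
Check: d/dx[-2*cos(x**2 + 3/2)/3] = 4*x*sin(x**2 + 3/2)/3 = f(x).
F(2) = -2*cos(11/2)/3; F(-1) = -2*cos(5/2)/3.
Integral = F(2) - F(-1) = 2*cos(5/2)/3 - 2*cos(11/2)/3.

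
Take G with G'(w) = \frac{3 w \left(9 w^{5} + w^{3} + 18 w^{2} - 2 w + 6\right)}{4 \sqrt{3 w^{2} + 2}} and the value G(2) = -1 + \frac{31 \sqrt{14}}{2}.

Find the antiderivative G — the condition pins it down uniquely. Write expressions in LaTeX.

G(w) = \frac{3 w^{5} \sqrt{3 w^{2} + 2} - 2 w^{3} \sqrt{3 w^{2} + 2} + 12 w^{2} \sqrt{3 w^{2} + 2} - 4 \sqrt{3 w^{2} + 2} - 8}{8}

G'(w) has the shape u'v + uv' for u = - \frac{\sqrt{3 w^{2} + 2}}{2} and v = - \frac{3 w^{5}}{4} + \frac{w^{3}}{2} - 3 w^{2} + 1 — it is the derivative of the product u*v.
A general antiderivative is - \frac{\sqrt{3 w^{2} + 2} \left(- \frac{3 w^{5}}{4} + \frac{w^{3}}{2} - 3 w^{2} + 1\right)}{2} + C.
The condition gives C = -1 + \frac{31 \sqrt{14}}{2} - (\frac{31 \sqrt{14}}{2}) = -1.
So G(w) = \frac{3 w^{5} \sqrt{3 w^{2} + 2} - 2 w^{3} \sqrt{3 w^{2} + 2} + 12 w^{2} \sqrt{3 w^{2} + 2} - 4 \sqrt{3 w^{2} + 2} - 8}{8}.
Check: d/dw[\frac{3 w^{5} \sqrt{3 w^{2} + 2} - 2 w^{3} \sqrt{3 w^{2} + 2} + 12 w^{2} \sqrt{3 w^{2} + 2} - 4 \sqrt{3 w^{2} + 2} - 8}{8}] = \frac{27 w^{6} + 3 w^{4} + 54 w^{3} - 6 w^{2} + 18 w}{4 \sqrt{3 w^{2} + 2}}, which equals G'(w).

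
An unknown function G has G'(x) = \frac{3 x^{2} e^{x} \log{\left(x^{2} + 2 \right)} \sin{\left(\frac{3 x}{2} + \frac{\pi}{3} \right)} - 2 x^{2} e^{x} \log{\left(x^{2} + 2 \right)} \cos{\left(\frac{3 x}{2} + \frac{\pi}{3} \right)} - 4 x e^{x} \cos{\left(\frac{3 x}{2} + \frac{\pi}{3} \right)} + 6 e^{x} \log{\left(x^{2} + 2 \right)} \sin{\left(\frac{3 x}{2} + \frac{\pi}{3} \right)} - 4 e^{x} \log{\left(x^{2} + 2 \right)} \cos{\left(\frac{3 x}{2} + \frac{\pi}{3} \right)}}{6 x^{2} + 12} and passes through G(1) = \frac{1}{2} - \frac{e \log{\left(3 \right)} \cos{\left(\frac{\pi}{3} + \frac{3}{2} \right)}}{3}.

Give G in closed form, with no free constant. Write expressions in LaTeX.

G(x) = \frac{- 2 e^{x} \log{\left(x^{2} + 2 \right)} \cos{\left(\frac{3 x}{2} + \frac{\pi}{3} \right)} + 3}{6}

A candidate passes only if d/dx[G] lands on the given G'(x) exactly.
A general antiderivative is - \frac{e^{x} \log{\left(x^{2} + 2 \right)} \cos{\left(\frac{3 x}{2} + \frac{\pi}{3} \right)}}{3} + C.
The condition gives C = \frac{1}{2} - \frac{e \log{\left(3 \right)} \cos{\left(\frac{\pi}{3} + \frac{3}{2} \right)}}{3} - (- \frac{e \log{\left(3 \right)} \cos{\left(\frac{\pi}{3} + \frac{3}{2} \right)}}{3}) = \frac{1}{2}.
So G(x) = \frac{- 2 e^{x} \log{\left(x^{2} + 2 \right)} \cos{\left(\frac{3 x}{2} + \frac{\pi}{3} \right)} + 3}{6}.
Check: d/dx[\frac{- 2 e^{x} \log{\left(x^{2} + 2 \right)} \cos{\left(\frac{3 x}{2} + \frac{\pi}{3} \right)} + 3}{6}] = \frac{3 x^{2} e^{x} \log{\left(x^{2} + 2 \right)} \sin{\left(\frac{3 x}{2} + \frac{\pi}{3} \right)} - 2 x^{2} e^{x} \log{\left(x^{2} + 2 \right)} \cos{\left(\frac{3 x}{2} + \frac{\pi}{3} \right)} - 4 x e^{x} \cos{\left(\frac{3 x}{2} + \frac{\pi}{3} \right)} + 6 e^{x} \log{\left(x^{2} + 2 \right)} \sin{\left(\frac{3 x}{2} + \frac{\pi}{3} \right)} - 4 e^{x} \log{\left(x^{2} + 2 \right)} \cos{\left(\frac{3 x}{2} + \frac{\pi}{3} \right)}}{6 x^{2} + 12} = G'(x).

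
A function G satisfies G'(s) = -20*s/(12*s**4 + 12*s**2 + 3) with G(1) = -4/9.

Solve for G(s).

G(s) = -1 + 5/(6*s**2 + 3)

The substitution u = 2*s**2 + 1 works: G'(s) is exactly (dG/du)*(du/ds) for that inner function.
A general antiderivative is 5/(3*(2*s**2 + 1)) + C.
The condition gives C = -4/9 - (5/9) = -1.
So G(s) = -1 + 5/(6*s**2 + 3).
Check: d/ds[-1 + 5/(6*s**2 + 3)] = -20*s/(12*s**4 + 12*s**2 + 3) = G'(s).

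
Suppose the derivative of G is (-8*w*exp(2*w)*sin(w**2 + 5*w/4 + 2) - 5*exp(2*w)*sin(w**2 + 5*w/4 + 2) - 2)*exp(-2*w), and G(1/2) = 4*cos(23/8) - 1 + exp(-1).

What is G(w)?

Check a candidate G(w) by differentiating: d/dw[G] must match the given G'(w).
A general antiderivative is 4*cos(w**2 + 5*w/4 + 2) + exp(-2*w) + C.
The condition gives C = 4*cos(23/8) - 1 + exp(-1) - (4*cos(23/8) + exp(-1)) = -1.
So G(w) = 4*cos(w**2 + 5*w/4 + 2) - 1 + exp(-2*w).
Check: d/dw[4*cos(w**2 + 5*w/4 + 2) - 1 + exp(-2*w)] = (-8*w*exp(2*w)*sin(w**2 + 5*w/4 + 2) - 5*exp(2*w)*sin(w**2 + 5*w/4 + 2) - 2)*exp(-2*w) = G'(w).

G(w) = 4*cos(w**2 + 5*w/4 + 2) - 1 + exp(-2*w)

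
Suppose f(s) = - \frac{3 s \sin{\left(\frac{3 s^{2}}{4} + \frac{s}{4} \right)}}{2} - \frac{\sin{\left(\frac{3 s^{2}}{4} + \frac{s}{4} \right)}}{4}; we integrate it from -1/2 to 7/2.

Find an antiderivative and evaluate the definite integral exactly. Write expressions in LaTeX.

Antiderivative: F(s) = \cos{\left(\frac{3 s^{2}}{4} + \frac{s}{4} \right)}; value = - \cos{\left(\frac{1}{16} \right)} + \cos{\left(\frac{161}{16} \right)}

The substitution u = \frac{3 s^{2}}{4} + \frac{s}{4} works: f is exactly (dF/du)*(du/ds) for that inner function.
F(s) = \cos{\left(\frac{3 s^{2}}{4} + \frac{s}{4} \right)} is an antiderivative of f.
Check: d/ds[\cos{\left(\frac{3 s^{2}}{4} + \frac{s}{4} \right)}] = - \frac{3 s \sin{\left(\frac{3 s^{2}}{4} + \frac{s}{4} \right)}}{2} - \frac{\sin{\left(\frac{3 s^{2}}{4} + \frac{s}{4} \right)}}{4} = f(s).
F(7/2) = \cos{\left(\frac{161}{16} \right)}; F(-1/2) = \cos{\left(\frac{1}{16} \right)}.
Integral = F(7/2) - F(-1/2) = - \cos{\left(\frac{1}{16} \right)} + \cos{\left(\frac{161}{16} \right)}.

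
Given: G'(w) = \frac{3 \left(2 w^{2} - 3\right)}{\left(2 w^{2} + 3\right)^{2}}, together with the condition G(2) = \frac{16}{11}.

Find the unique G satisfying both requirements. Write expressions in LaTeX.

Recognize the product-rule pattern: G'(w) = u'v + uv' with u = - 3 w, v = \frac{1}{2 w^{2} + 3}, so integration by parts undoes it.
A general antiderivative is - \frac{3 w}{2 w^{2} + 3} + C.
The condition gives C = \frac{16}{11} - (- \frac{6}{11}) = 2.
So G(w) = - \frac{3 w}{2 w^{2} + 3} + 2.
Check: d/dw[- \frac{3 w}{2 w^{2} + 3} + 2] = \frac{6 w^{2} - 9}{4 w^{4} + 12 w^{2} + 9}, which equals G'(w).

G(w) = - \frac{3 w}{2 w^{2} + 3} + 2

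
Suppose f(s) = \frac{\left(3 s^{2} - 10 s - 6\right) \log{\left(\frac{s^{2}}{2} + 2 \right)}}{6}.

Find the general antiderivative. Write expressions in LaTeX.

F(s) = \frac{s^{3} \log{\left(\frac{s^{2}}{2} + 2 \right)}}{6} - \frac{s^{3}}{9} - \frac{5 s^{2} \log{\left(\frac{s^{2}}{2} + 2 \right)}}{6} + \frac{5 s^{2}}{6} - s \log{\left(\frac{s^{2}}{2} + 2 \right)} + \frac{10 s}{3} - \frac{10 \log{\left(s^{2} + 4 \right)}}{3} - \frac{20 \operatorname{atan}{\left(\frac{s}{2} \right)}}{3} + C

For F(s) to be correct the identity F'(s) - f(s) = 0 must hold.
Check: d/ds[\frac{s^{3} \log{\left(\frac{s^{2}}{2} + 2 \right)}}{6} - \frac{s^{3}}{9} - \frac{5 s^{2} \log{\left(\frac{s^{2}}{2} + 2 \right)}}{6} + \frac{5 s^{2}}{6} - s \log{\left(\frac{s^{2}}{2} + 2 \right)} + \frac{10 s}{3} - \frac{10 \log{\left(s^{2} + 4 \right)}}{3} - \frac{20 \operatorname{atan}{\left(\frac{s}{2} \right)}}{3}] = \frac{s^{2} \log{\left(\frac{s^{2}}{2} + 2 \right)}}{2} - \frac{5 s \log{\left(\frac{s^{2}}{2} + 2 \right)}}{3} - \log{\left(\frac{s^{2}}{2} + 2 \right)}, which equals f(s).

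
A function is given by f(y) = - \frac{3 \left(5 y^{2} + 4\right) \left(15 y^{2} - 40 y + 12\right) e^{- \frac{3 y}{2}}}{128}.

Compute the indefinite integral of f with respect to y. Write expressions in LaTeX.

Recognize the product-rule pattern: f = u'v + uv' with u = \frac{3 \left(\frac{5 y^{2}}{4} + 1\right)^{2}}{4}, v = e^{- \frac{3 y}{2}}, so integration by parts undoes it.
Check: d/dy[\frac{3 \left(\frac{5 y^{2}}{4} + 1\right)^{2} e^{- \frac{3 y}{2}}}{4}] = \frac{\left(- 225 y^{4} + 600 y^{3} - 360 y^{2} + 480 y - 144\right) e^{- \frac{3 y}{2}}}{128}, which equals f(y).

F(y) = \frac{3 \left(\frac{5 y^{2}}{4} + 1\right)^{2} e^{- \frac{3 y}{2}}}{4} + C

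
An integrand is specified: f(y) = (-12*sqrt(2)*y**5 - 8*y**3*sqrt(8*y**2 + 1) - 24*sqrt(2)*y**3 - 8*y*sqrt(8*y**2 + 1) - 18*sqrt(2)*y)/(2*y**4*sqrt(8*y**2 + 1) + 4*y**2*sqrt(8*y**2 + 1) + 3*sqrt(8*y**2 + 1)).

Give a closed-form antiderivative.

An antiderivative F(y) passes only if d/dy[F] lands on f(y) exactly.
Check: d/dy[-3*sqrt(4*y**2 + 1/2)/2 - log(y**4 + 2*y**2 + 3/2)] = (-12*sqrt(2)*y**5 - 8*y**3*sqrt(8*y**2 + 1) - 24*sqrt(2)*y**3 - 8*y*sqrt(8*y**2 + 1) - 18*sqrt(2)*y)/(2*y**4*sqrt(8*y**2 + 1) + 4*y**2*sqrt(8*y**2 + 1) + 3*sqrt(8*y**2 + 1)) = f(y).

An antiderivative is F(y) = -3*sqrt(4*y**2 + 1/2)/2 - log(y**4 + 2*y**2 + 3/2).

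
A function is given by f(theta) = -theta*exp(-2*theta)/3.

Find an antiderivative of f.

An antiderivative is F(theta) = (2*theta + 1)*exp(-2*theta)/12.

f has the shape u'v + uv' for u = theta/6 + 1/12 and v = exp(-2*theta) — it is the derivative of the product u*v.
Check: d/dtheta[(2*theta + 1)*exp(-2*theta)/12] = -theta*exp(-2*theta)/3 = f(theta).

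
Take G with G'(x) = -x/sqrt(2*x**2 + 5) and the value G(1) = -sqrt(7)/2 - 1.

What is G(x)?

G(x) = -sqrt(2*x**2 + 5)/2 - 1

The substitution u = 2*x**2 + 5 works: G'(x) is exactly (dG/du)*(du/dx) for that inner function.
A general antiderivative is -sqrt(2*x**2 + 5)/2 + C.
The condition gives C = -sqrt(7)/2 - 1 - (-sqrt(7)/2) = -1.
So G(x) = -sqrt(2*x**2 + 5)/2 - 1.
Check: d/dx[-sqrt(2*x**2 + 5)/2 - 1] = -x/sqrt(2*x**2 + 5) = G'(x).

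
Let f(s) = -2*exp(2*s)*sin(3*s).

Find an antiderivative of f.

An antiderivative is F(s) = -4*exp(2*s)*sin(3*s)/13 + 6*exp(2*s)*cos(3*s)/13.

Differentiate the proposed F(s) back; it has to land on f(s) exactly.
Check: d/ds[-4*exp(2*s)*sin(3*s)/13 + 6*exp(2*s)*cos(3*s)/13] = -2*exp(2*s)*sin(3*s) = f(s).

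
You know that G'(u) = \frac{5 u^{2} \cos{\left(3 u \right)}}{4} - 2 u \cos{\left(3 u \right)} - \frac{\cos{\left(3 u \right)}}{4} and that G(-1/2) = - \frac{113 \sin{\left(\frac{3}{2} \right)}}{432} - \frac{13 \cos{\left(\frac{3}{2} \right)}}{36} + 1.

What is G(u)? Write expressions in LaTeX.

The integrand splits into summands that can be handled one at a time.
A general antiderivative is \frac{5 u^{2} \sin{\left(3 u \right)}}{12} - \frac{2 u \sin{\left(3 u \right)}}{3} + \frac{5 u \cos{\left(3 u \right)}}{18} - \frac{19 \sin{\left(3 u \right)}}{108} - \frac{2 \cos{\left(3 u \right)}}{9} + C.
The condition gives C = - \frac{113 \sin{\left(\frac{3}{2} \right)}}{432} - \frac{13 \cos{\left(\frac{3}{2} \right)}}{36} + 1 - (- \frac{113 \sin{\left(\frac{3}{2} \right)}}{432} - \frac{13 \cos{\left(\frac{3}{2} \right)}}{36}) = 1.
So G(u) = \frac{45 u^{2} \sin{\left(3 u \right)} - 72 u \sin{\left(3 u \right)} + 30 u \cos{\left(3 u \right)} - 19 \sin{\left(3 u \right)} - 24 \cos{\left(3 u \right)} + 108}{108}.
Check: d/du[\frac{45 u^{2} \sin{\left(3 u \right)} - 72 u \sin{\left(3 u \right)} + 30 u \cos{\left(3 u \right)} - 19 \sin{\left(3 u \right)} - 24 \cos{\left(3 u \right)} + 108}{108}] = \frac{5 u^{2} \cos{\left(3 u \right)}}{4} - 2 u \cos{\left(3 u \right)} - \frac{\cos{\left(3 u \right)}}{4} = G'(u).

G(u) = \frac{45 u^{2} \sin{\left(3 u \right)} - 72 u \sin{\left(3 u \right)} + 30 u \cos{\left(3 u \right)} - 19 \sin{\left(3 u \right)} - 24 \cos{\left(3 u \right)} + 108}{108}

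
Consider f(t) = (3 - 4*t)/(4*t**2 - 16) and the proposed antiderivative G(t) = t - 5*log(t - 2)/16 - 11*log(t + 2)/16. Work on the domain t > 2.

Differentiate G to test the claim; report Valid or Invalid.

Invalid: d/dt[G] - f = 1, which is not 0.

d/dt[G] = (4*t**2 - 4*t - 13)/(4*t**2 - 16)
d/dt[G] - f(t) = 1 != 0.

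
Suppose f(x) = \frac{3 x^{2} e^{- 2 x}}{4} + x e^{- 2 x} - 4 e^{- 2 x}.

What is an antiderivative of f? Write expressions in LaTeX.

Recognize the product-rule pattern: f = u'v + uv' with u = - \frac{3 x^{2}}{8} - \frac{7 x}{8} + \frac{25}{16}, v = e^{- 2 x}, so integration by parts undoes it.
Check: d/dx[- \frac{\left(6 x^{2} + 14 x - 25\right) e^{- 2 x}}{16}] = \frac{\left(3 x^{2} + 4 x - 16\right) e^{- 2 x}}{4}, which equals f(x).

An antiderivative is F(x) = - \frac{\left(6 x^{2} + 14 x - 25\right) e^{- 2 x}}{16}.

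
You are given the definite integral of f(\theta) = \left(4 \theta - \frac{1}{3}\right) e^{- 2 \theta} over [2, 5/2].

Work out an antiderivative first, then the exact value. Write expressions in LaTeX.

Antiderivative: F(\theta) = \frac{\left(- 12 \theta - 5\right) e^{- 2 \theta}}{6}; value = - \frac{35}{6 e^{5}} + \frac{29}{6 e^{4}}

Recognize the product-rule pattern: f = u'v + uv' with u = - 2 \theta - \frac{5}{6}, v = e^{- 2 \theta}, so integration by parts undoes it.
F(\theta) = \frac{\left(- 12 \theta - 5\right) e^{- 2 \theta}}{6} is an antiderivative of f.
Check: d/d\theta[\frac{\left(- 12 \theta - 5\right) e^{- 2 \theta}}{6}] = \frac{\left(12 \theta - 1\right) e^{- 2 \theta}}{3}, which equals f(\theta).
F(5/2) = - \frac{35}{6 e^{5}}; F(2) = - \frac{29}{6 e^{4}}.
Integral = F(5/2) - F(2) = - \frac{35}{6 e^{5}} + \frac{29}{6 e^{4}}.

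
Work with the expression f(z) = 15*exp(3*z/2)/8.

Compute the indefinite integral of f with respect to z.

F(z) = 5*exp(3*z/2)/4 + C

Differentiate the proposed F(z) back; it has to land on f(z) exactly.
Check: d/dz[5*exp(3*z/2)/4] = 15*exp(3*z/2)/8 = f(z).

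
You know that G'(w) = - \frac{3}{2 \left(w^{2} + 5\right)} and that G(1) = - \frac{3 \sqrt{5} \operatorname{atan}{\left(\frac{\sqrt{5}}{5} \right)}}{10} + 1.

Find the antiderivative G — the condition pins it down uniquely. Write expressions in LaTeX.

Differentiate the proposed G(w) back; it has to land on the given G'(w).
A general antiderivative is - \frac{3 \sqrt{5} \operatorname{atan}{\left(\frac{\sqrt{5} w}{5} \right)}}{10} + C.
The condition gives C = - \frac{3 \sqrt{5} \operatorname{atan}{\left(\frac{\sqrt{5}}{5} \right)}}{10} + 1 - (- \frac{3 \sqrt{5} \operatorname{atan}{\left(\frac{\sqrt{5}}{5} \right)}}{10}) = 1.
So G(w) = - \frac{3 \sqrt{5} \operatorname{atan}{\left(\frac{\sqrt{5} w}{5} \right)}}{10} + 1.
Check: d/dw[- \frac{3 \sqrt{5} \operatorname{atan}{\left(\frac{\sqrt{5} w}{5} \right)}}{10} + 1] = - \frac{3}{2 w^{2} + 10}, which equals G'(w).

G(w) = - \frac{3 \sqrt{5} \operatorname{atan}{\left(\frac{\sqrt{5} w}{5} \right)}}{10} + 1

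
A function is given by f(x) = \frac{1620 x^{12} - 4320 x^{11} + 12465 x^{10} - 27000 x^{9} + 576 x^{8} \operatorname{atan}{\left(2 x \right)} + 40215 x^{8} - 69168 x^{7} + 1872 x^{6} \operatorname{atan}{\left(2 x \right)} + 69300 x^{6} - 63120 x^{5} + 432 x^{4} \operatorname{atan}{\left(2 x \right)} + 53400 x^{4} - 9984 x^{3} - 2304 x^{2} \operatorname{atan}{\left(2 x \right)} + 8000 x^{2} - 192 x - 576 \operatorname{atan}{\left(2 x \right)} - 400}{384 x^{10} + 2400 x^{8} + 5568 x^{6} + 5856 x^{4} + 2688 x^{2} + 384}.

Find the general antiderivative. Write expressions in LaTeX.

For F(x) to be correct the identity F'(x) - f(x) = 0 must hold.
Check: d/dx[\frac{x \left(960 x + 15 \left(x^{2} + 2\right) \left(3 x^{2} - 6 x + 2\right)^{2} - 144 \left(x^{2} + 2\right) \operatorname{atan}{\left(2 x \right)} - 320\right)}{96 \left(x^{2} + 1\right) \left(x^{2} + 2\right)}] = \frac{1620 x^{12} - 4320 x^{11} + 12465 x^{10} - 27000 x^{9} + 576 x^{8} \operatorname{atan}{\left(2 x \right)} + 40215 x^{8} - 69168 x^{7} + 1872 x^{6} \operatorname{atan}{\left(2 x \right)} + 69300 x^{6} - 63120 x^{5} + 432 x^{4} \operatorname{atan}{\left(2 x \right)} + 53400 x^{4} - 9984 x^{3} - 2304 x^{2} \operatorname{atan}{\left(2 x \right)} + 8000 x^{2} - 192 x - 576 \operatorname{atan}{\left(2 x \right)} - 400}{384 x^{10} + 2400 x^{8} + 5568 x^{6} + 5856 x^{4} + 2688 x^{2} + 384} = f(x).

F(x) = \frac{x \left(960 x + 15 \left(x^{2} + 2\right) \left(3 x^{2} - 6 x + 2\right)^{2} - 144 \left(x^{2} + 2\right) \operatorname{atan}{\left(2 x \right)} - 320\right)}{96 \left(x^{2} + 1\right) \left(x^{2} + 2\right)} + C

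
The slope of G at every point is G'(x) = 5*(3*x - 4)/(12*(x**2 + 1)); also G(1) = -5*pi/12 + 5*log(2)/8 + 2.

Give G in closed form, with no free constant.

Differentiate the proposed G(x) back; it has to land on the given G'(x).
A general antiderivative is 5*log(x**2 + 1)/8 - 5*atan(x)/3 + C.
The condition gives C = -5*pi/12 + 5*log(2)/8 + 2 - (-5*pi/12 + 5*log(2)/8) = 2.
So G(x) = 5*log(x**2 + 1)/8 - 5*atan(x)/3 + 2.
Check: d/dx[5*log(x**2 + 1)/8 - 5*atan(x)/3 + 2] = (15*x - 20)/(12*x**2 + 12), which equals G'(x).

G(x) = 5*log(x**2 + 1)/8 - 5*atan(x)/3 + 2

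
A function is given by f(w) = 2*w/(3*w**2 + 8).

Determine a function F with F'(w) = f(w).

An antiderivative is F(w) = log(3*w**2 + 8)/3.

The substitution u = w**2/2 + 4/3 works: f is exactly (dF/du)*(du/dw) for that inner function.
Check: d/dw[log(3*w**2 + 8)/3] = 2*w/(3*w**2 + 8) = f(w).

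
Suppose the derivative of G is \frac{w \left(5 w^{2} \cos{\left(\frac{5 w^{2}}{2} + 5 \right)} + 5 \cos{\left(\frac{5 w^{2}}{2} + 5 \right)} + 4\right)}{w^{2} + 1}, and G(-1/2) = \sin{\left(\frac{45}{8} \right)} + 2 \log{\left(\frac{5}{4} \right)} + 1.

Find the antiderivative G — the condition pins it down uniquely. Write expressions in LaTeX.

G(w) = 2 \log{\left(w^{2} + 1 \right)} + \sin{\left(\frac{5 w^{2}}{2} + 5 \right)} + 1

Check a candidate G(w) by differentiating: d/dw[G] must match the given G'(w).
A general antiderivative is 2 \log{\left(w^{2} + 1 \right)} + \sin{\left(\frac{5 w^{2}}{2} + 5 \right)} + C.
The condition gives C = \sin{\left(\frac{45}{8} \right)} + 2 \log{\left(\frac{5}{4} \right)} + 1 - (\sin{\left(\frac{45}{8} \right)} + 2 \log{\left(\frac{5}{4} \right)}) = 1.
So G(w) = 2 \log{\left(w^{2} + 1 \right)} + \sin{\left(\frac{5 w^{2}}{2} + 5 \right)} + 1.
Check: d/dw[2 \log{\left(w^{2} + 1 \right)} + \sin{\left(\frac{5 w^{2}}{2} + 5 \right)} + 1] = \frac{5 w^{3} \cos{\left(\frac{5 w^{2}}{2} + 5 \right)} + 5 w \cos{\left(\frac{5 w^{2}}{2} + 5 \right)} + 4 w}{w^{2} + 1}, which equals G'(w).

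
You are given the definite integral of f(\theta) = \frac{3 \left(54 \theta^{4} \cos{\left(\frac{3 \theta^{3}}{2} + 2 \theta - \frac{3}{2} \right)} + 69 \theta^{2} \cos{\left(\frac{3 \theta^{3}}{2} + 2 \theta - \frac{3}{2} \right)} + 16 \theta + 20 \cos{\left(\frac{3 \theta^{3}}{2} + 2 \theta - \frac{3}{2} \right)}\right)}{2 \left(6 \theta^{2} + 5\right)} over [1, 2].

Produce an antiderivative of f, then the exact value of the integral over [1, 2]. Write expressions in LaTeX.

Antiderivative: F(\theta) = 2 \log{\left(2 \theta^{2} + \frac{5}{3} \right)} + 3 \sin{\left(\frac{3 \theta^{3}}{2} + 2 \theta - \frac{3}{2} \right)}; value = - 3 \sin{\left(2 \right)} - 2 \log{\left(\frac{11}{3} \right)} + 3 \sin{\left(\frac{29}{2} \right)} + 2 \log{\left(\frac{29}{3} \right)}

For F(\theta) to be correct the identity F'(\theta) - f(\theta) = 0 must hold.
F(\theta) = 2 \log{\left(2 \theta^{2} + \frac{5}{3} \right)} + 3 \sin{\left(\frac{3 \theta^{3}}{2} + 2 \theta - \frac{3}{2} \right)} is an antiderivative of f.
Check: d/d\theta[2 \log{\left(2 \theta^{2} + \frac{5}{3} \right)} + 3 \sin{\left(\frac{3 \theta^{3}}{2} + 2 \theta - \frac{3}{2} \right)}] = \frac{162 \theta^{4} \cos{\left(\frac{3 \theta^{3}}{2} + 2 \theta - \frac{3}{2} \right)} + 207 \theta^{2} \cos{\left(\frac{3 \theta^{3}}{2} + 2 \theta - \frac{3}{2} \right)} + 48 \theta + 60 \cos{\left(\frac{3 \theta^{3}}{2} + 2 \theta - \frac{3}{2} \right)}}{12 \theta^{2} + 10}, which equals f(\theta).
F(2) = 3 \sin{\left(\frac{29}{2} \right)} + 2 \log{\left(\frac{29}{3} \right)}; F(1) = 2 \log{\left(\frac{11}{3} \right)} + 3 \sin{\left(2 \right)}.
Integral = F(2) - F(1) = - 3 \sin{\left(2 \right)} - 2 \log{\left(\frac{11}{3} \right)} + 3 \sin{\left(\frac{29}{2} \right)} + 2 \log{\left(\frac{29}{3} \right)}.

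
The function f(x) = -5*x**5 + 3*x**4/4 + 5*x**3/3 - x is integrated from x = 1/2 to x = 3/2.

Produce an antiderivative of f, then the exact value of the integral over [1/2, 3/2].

Integrate term by term and add the pieces.
F(x) = -5*x**6/6 + 3*x**5/20 + 5*x**4/12 - x**2/2 is an antiderivative of f.
Check: d/dx[-5*x**6/6 + 3*x**5/20 + 5*x**4/12 - x**2/2] = -5*x**5 + 3*x**4/4 + 5*x**3/3 - x = f(x).
F(3/2) = -1179/160; F(1/2) = -103/960.
Integral = F(3/2) - F(1/2) = -6971/960.

Antiderivative: F(x) = -5*x**6/6 + 3*x**5/20 + 5*x**4/12 - x**2/2; value = -6971/960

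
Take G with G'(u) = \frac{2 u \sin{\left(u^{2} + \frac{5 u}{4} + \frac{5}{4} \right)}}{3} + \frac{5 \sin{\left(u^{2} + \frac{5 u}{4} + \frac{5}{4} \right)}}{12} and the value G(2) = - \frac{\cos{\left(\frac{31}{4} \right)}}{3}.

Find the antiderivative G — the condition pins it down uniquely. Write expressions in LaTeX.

G(u) = - \frac{\cos{\left(u^{2} + \frac{5 u}{4} + \frac{5}{4} \right)}}{3}

G'(u) matches the chain-rule pattern g'(h)*h' with inner function h(u) = u^{2} + \frac{5 u}{4} + \frac{5}{4}; substituting w = h(u) collapses the integral.
A general antiderivative is - \frac{\cos{\left(u^{2} + \frac{5 u}{4} + \frac{5}{4} \right)}}{3} + C.
The condition gives C = - \frac{\cos{\left(\frac{31}{4} \right)}}{3} - (- \frac{\cos{\left(\frac{31}{4} \right)}}{3}) = 0.
So G(u) = - \frac{\cos{\left(u^{2} + \frac{5 u}{4} + \frac{5}{4} \right)}}{3}.
Check: d/du[- \frac{\cos{\left(u^{2} + \frac{5 u}{4} + \frac{5}{4} \right)}}{3}] = \frac{2 u \sin{\left(u^{2} + \frac{5 u}{4} + \frac{5}{4} \right)}}{3} + \frac{5 \sin{\left(u^{2} + \frac{5 u}{4} + \frac{5}{4} \right)}}{12} = G'(u).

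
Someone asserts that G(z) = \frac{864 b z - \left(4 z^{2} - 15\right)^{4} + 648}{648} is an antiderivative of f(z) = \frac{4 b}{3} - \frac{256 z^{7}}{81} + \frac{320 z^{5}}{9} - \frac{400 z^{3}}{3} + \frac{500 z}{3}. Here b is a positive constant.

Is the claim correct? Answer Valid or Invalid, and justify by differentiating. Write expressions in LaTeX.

d/dz[G] = \frac{4 b}{3} - \frac{256 z^{7}}{81} + \frac{320 z^{5}}{9} - \frac{400 z^{3}}{3} + \frac{500 z}{3}
This equals f(z) exactly, so the claim holds.

Valid - the claim checks out under differentiation.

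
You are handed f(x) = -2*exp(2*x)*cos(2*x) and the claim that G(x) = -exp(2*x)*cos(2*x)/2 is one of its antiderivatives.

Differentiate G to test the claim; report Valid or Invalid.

d/dx[G] = exp(2*x)*sin(2*x) - exp(2*x)*cos(2*x)
d/dx[G] - f(x) = exp(2*x)*sin(2*x) + exp(2*x)*cos(2*x) != 0.

Invalid: d/dx[G] - f = exp(2*x)*sin(2*x) + exp(2*x)*cos(2*x), which is not 0.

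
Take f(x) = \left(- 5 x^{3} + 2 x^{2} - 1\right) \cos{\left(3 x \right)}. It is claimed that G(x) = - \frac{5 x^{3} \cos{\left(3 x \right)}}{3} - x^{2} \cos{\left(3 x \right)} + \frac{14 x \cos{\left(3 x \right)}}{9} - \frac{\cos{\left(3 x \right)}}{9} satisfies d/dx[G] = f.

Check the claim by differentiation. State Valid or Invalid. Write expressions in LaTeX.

d/dx[G] = 5 x^{3} \sin{\left(3 x \right)} + 3 x^{2} \sin{\left(3 x \right)} - 5 x^{2} \cos{\left(3 x \right)} - \frac{14 x \sin{\left(3 x \right)}}{3} - 2 x \cos{\left(3 x \right)} + \frac{\sin{\left(3 x \right)}}{3} + \frac{14 \cos{\left(3 x \right)}}{9}
d/dx[G] - f(x) = 5 x^{3} \sin{\left(3 x \right)} + 5 x^{3} \cos{\left(3 x \right)} + 3 x^{2} \sin{\left(3 x \right)} - 7 x^{2} \cos{\left(3 x \right)} - \frac{14 x \sin{\left(3 x \right)}}{3} - 2 x \cos{\left(3 x \right)} + \frac{\sin{\left(3 x \right)}}{3} + \frac{23 \cos{\left(3 x \right)}}{9} != 0.

Invalid: d/dx[G] - f = 5 x^{3} \sin{\left(3 x \right)} + 5 x^{3} \cos{\left(3 x \right)} + 3 x^{2} \sin{\left(3 x \right)} - 7 x^{2} \cos{\left(3 x \right)} - \frac{14 x \sin{\left(3 x \right)}}{3} - 2 x \cos{\left(3 x \right)} + \frac{\sin{\left(3 x \right)}}{3} + \frac{23 \cos{\left(3 x \right)}}{9}, which is not 0.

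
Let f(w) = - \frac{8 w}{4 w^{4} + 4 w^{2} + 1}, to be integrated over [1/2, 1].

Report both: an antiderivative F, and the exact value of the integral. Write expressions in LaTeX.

The substitution u = w^{2} + \frac{1}{2} works: f is exactly (dF/du)*(du/dw) for that inner function.
F(w) = \frac{1}{w^{2} + \frac{1}{2}} is an antiderivative of f.
Check: d/dw[\frac{1}{w^{2} + \frac{1}{2}}] = - \frac{8 w}{4 w^{4} + 4 w^{2} + 1} = f(w).
F(1) = \frac{2}{3}; F(1/2) = \frac{4}{3}.
Integral = F(1) - F(1/2) = - \frac{2}{3}.

Antiderivative: F(w) = \frac{1}{w^{2} + \frac{1}{2}}; value = - \frac{2}{3}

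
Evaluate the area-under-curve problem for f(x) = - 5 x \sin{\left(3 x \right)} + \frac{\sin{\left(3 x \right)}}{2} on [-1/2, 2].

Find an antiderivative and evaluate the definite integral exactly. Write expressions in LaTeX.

The integrand splits into summands that can be handled one at a time.
F(x) = \frac{30 x \cos{\left(3 x \right)} - 10 \sin{\left(3 x \right)} - 3 \cos{\left(3 x \right)}}{18} is an antiderivative of f.
Check: d/dx[\frac{30 x \cos{\left(3 x \right)} - 10 \sin{\left(3 x \right)} - 3 \cos{\left(3 x \right)}}{18}] = - 5 x \sin{\left(3 x \right)} + \frac{\sin{\left(3 x \right)}}{2} = f(x).
F(2) = - \frac{5 \sin{\left(6 \right)}}{9} + \frac{19 \cos{\left(6 \right)}}{6}; F(-1/2) = - \cos{\left(\frac{3}{2} \right)} + \frac{5 \sin{\left(\frac{3}{2} \right)}}{9}.
Integral = F(2) - F(-1/2) = - \frac{5 \sin{\left(\frac{3}{2} \right)}}{9} + \cos{\left(\frac{3}{2} \right)} - \frac{5 \sin{\left(6 \right)}}{9} + \frac{19 \cos{\left(6 \right)}}{6}.

Antiderivative: F(x) = \frac{30 x \cos{\left(3 x \right)} - 10 \sin{\left(3 x \right)} - 3 \cos{\left(3 x \right)}}{18}; value = - \frac{5 \sin{\left(\frac{3}{2} \right)}}{9} + \cos{\left(\frac{3}{2} \right)} - \frac{5 \sin{\left(6 \right)}}{9} + \frac{19 \cos{\left(6 \right)}}{6}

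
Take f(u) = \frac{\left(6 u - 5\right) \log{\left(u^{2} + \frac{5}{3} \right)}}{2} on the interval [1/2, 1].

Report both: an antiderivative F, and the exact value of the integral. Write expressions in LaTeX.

Any candidate F(u) must reproduce f(u) exactly when differentiated.
F(u) = - \frac{3 u^{2}}{2} + 5 u + \left(\frac{3 u^{2}}{2} - \frac{5 u}{2}\right) \log{\left(u^{2} + \frac{5}{3} \right)} + \frac{5 \log{\left(u^{2} + \frac{5}{3} \right)}}{2} - \frac{5 \sqrt{15} \operatorname{atan}{\left(\frac{\sqrt{15} u}{5} \right)}}{3} is an antiderivative of f.
Check: d/du[- \frac{3 u^{2}}{2} + 5 u + \left(\frac{3 u^{2}}{2} - \frac{5 u}{2}\right) \log{\left(u^{2} + \frac{5}{3} \right)} + \frac{5 \log{\left(u^{2} + \frac{5}{3} \right)}}{2} - \frac{5 \sqrt{15} \operatorname{atan}{\left(\frac{\sqrt{15} u}{5} \right)}}{3}] = 3 u \log{\left(u^{2} + \frac{5}{3} \right)} - \frac{5 \log{\left(u^{2} + \frac{5}{3} \right)}}{2}, which equals f(u).
F(1) = - \frac{5 \sqrt{15} \operatorname{atan}{\left(\frac{\sqrt{15}}{5} \right)}}{3} + \frac{3 \log{\left(\frac{8}{3} \right)}}{2} + \frac{7}{2}; F(1/2) = - \frac{5 \sqrt{15} \operatorname{atan}{\left(\frac{\sqrt{15}}{10} \right)}}{3} + \frac{13 \log{\left(\frac{23}{12} \right)}}{8} + \frac{17}{8}.
Integral = F(1) - F(1/2) = - \frac{5 \sqrt{15} \operatorname{atan}{\left(\frac{\sqrt{15}}{5} \right)}}{3} - \frac{13 \log{\left(\frac{23}{12} \right)}}{8} + \frac{11}{8} + \frac{3 \log{\left(\frac{8}{3} \right)}}{2} + \frac{5 \sqrt{15} \operatorname{atan}{\left(\frac{\sqrt{15}}{10} \right)}}{3}.

Antiderivative: F(u) = - \frac{3 u^{2}}{2} + 5 u + \left(\frac{3 u^{2}}{2} - \frac{5 u}{2}\right) \log{\left(u^{2} + \frac{5}{3} \right)} + \frac{5 \log{\left(u^{2} + \frac{5}{3} \right)}}{2} - \frac{5 \sqrt{15} \operatorname{atan}{\left(\frac{\sqrt{15} u}{5} \right)}}{3}; value = - \frac{5 \sqrt{15} \operatorname{atan}{\left(\frac{\sqrt{15}}{5} \right)}}{3} - \frac{13 \log{\left(\frac{23}{12} \right)}}{8} + \frac{11}{8} + \frac{3 \log{\left(\frac{8}{3} \right)}}{2} + \frac{5 \sqrt{15} \operatorname{atan}{\left(\frac{\sqrt{15}}{10} \right)}}{3}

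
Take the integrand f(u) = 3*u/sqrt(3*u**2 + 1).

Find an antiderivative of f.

An antiderivative is F(u) = sqrt(3*u**2 + 1).

f matches the chain-rule pattern g'(h)*h' with inner function h(u) = 3*u**2 + 1; substituting w = h(u) collapses the integral.
Check: d/du[sqrt(3*u**2 + 1)] = 3*u/sqrt(3*u**2 + 1) = f(u).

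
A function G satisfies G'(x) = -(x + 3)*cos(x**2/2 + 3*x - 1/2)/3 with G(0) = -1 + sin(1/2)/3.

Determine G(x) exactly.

G'(x) matches the chain-rule pattern g'(h)*h' with inner function h(x) = x**2/2 + 3*x - 1/2; substituting u = h(x) collapses the integral.
A general antiderivative is -sin(x**2/2 + 3*x - 1/2)/3 + C.
The condition gives C = -1 + sin(1/2)/3 - (sin(1/2)/3) = -1.
So G(x) = -sin(x**2/2 + 3*x - 1/2)/3 - 1.
Check: d/dx[-sin(x**2/2 + 3*x - 1/2)/3 - 1] = -x*cos(x**2/2 + 3*x - 1/2)/3 - cos(x**2/2 + 3*x - 1/2), which equals G'(x).

G(x) = -sin(x**2/2 + 3*x - 1/2)/3 - 1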